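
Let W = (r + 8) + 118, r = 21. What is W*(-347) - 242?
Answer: -51251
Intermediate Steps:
W = 147 (W = (21 + 8) + 118 = 29 + 118 = 147)
W*(-347) - 242 = 147*(-347) - 242 = -51009 - 242 = -51251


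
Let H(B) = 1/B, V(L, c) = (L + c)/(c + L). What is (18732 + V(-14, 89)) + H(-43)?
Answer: 805518/43 ≈ 18733.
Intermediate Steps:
V(L, c) = 1 (V(L, c) = (L + c)/(L + c) = 1)
(18732 + V(-14, 89)) + H(-43) = (18732 + 1) + 1/(-43) = 18733 - 1/43 = 805518/43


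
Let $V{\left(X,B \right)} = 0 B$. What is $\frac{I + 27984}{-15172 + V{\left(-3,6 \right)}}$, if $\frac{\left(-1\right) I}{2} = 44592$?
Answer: $\frac{15300}{3793} \approx 4.0337$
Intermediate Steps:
$I = -89184$ ($I = \left(-2\right) 44592 = -89184$)
$V{\left(X,B \right)} = 0$
$\frac{I + 27984}{-15172 + V{\left(-3,6 \right)}} = \frac{-89184 + 27984}{-15172 + 0} = - \frac{61200}{-15172} = \left(-61200\right) \left(- \frac{1}{15172}\right) = \frac{15300}{3793}$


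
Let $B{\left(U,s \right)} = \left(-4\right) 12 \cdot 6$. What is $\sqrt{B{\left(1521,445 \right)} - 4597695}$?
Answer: $39 i \sqrt{3023} \approx 2144.3 i$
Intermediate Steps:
$B{\left(U,s \right)} = -288$ ($B{\left(U,s \right)} = \left(-48\right) 6 = -288$)
$\sqrt{B{\left(1521,445 \right)} - 4597695} = \sqrt{-288 - 4597695} = \sqrt{-4597983} = 39 i \sqrt{3023}$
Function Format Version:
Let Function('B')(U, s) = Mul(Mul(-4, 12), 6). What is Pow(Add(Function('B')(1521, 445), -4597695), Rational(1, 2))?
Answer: Mul(39, I, Pow(3023, Rational(1, 2))) ≈ Mul(2144.3, I)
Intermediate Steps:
Function('B')(U, s) = -288 (Function('B')(U, s) = Mul(-48, 6) = -288)
Pow(Add(Function('B')(1521, 445), -4597695), Rational(1, 2)) = Pow(Add(-288, -4597695), Rational(1, 2)) = Pow(-4597983, Rational(1, 2)) = Mul(39, I, Pow(3023, Rational(1, 2)))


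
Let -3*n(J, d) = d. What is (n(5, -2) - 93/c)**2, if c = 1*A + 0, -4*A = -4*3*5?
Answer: 6889/225 ≈ 30.618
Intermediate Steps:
n(J, d) = -d/3
A = 15 (A = -(-4*3)*5/4 = -(-3)*5 = -1/4*(-60) = 15)
c = 15 (c = 1*15 + 0 = 15 + 0 = 15)
(n(5, -2) - 93/c)**2 = (-1/3*(-2) - 93/15)**2 = (2/3 - 93*1/15)**2 = (2/3 - 31/5)**2 = (-83/15)**2 = 6889/225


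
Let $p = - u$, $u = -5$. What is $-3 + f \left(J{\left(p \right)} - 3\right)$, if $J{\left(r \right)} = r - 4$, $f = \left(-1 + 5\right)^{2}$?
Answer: $-35$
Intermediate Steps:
$p = 5$ ($p = \left(-1\right) \left(-5\right) = 5$)
$f = 16$ ($f = 4^{2} = 16$)
$J{\left(r \right)} = -4 + r$ ($J{\left(r \right)} = r - 4 = -4 + r$)
$-3 + f \left(J{\left(p \right)} - 3\right) = -3 + 16 \left(\left(-4 + 5\right) - 3\right) = -3 + 16 \left(1 - 3\right) = -3 + 16 \left(-2\right) = -3 - 32 = -35$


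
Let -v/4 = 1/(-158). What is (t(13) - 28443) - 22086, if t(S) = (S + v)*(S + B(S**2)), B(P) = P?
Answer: -3804513/79 ≈ -48158.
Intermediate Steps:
v = 2/79 (v = -4/(-158) = -4*(-1/158) = 2/79 ≈ 0.025316)
t(S) = (2/79 + S)*(S + S**2) (t(S) = (S + 2/79)*(S + S**2) = (2/79 + S)*(S + S**2))
(t(13) - 28443) - 22086 = ((1/79)*13*(2 + 79*13**2 + 81*13) - 28443) - 22086 = ((1/79)*13*(2 + 79*169 + 1053) - 28443) - 22086 = ((1/79)*13*(2 + 13351 + 1053) - 28443) - 22086 = ((1/79)*13*14406 - 28443) - 22086 = (187278/79 - 28443) - 22086 = -2059719/79 - 22086 = -3804513/79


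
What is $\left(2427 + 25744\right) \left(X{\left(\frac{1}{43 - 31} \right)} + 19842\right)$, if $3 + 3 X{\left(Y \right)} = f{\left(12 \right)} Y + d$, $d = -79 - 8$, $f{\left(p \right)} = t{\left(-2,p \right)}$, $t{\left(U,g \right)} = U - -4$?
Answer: $\frac{10046257507}{18} \approx 5.5813 \cdot 10^{8}$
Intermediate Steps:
$t{\left(U,g \right)} = 4 + U$ ($t{\left(U,g \right)} = U + 4 = 4 + U$)
$f{\left(p \right)} = 2$ ($f{\left(p \right)} = 4 - 2 = 2$)
$d = -87$ ($d = -79 - 8 = -87$)
$X{\left(Y \right)} = -30 + \frac{2 Y}{3}$ ($X{\left(Y \right)} = -1 + \frac{2 Y - 87}{3} = -1 + \frac{-87 + 2 Y}{3} = -1 + \left(-29 + \frac{2 Y}{3}\right) = -30 + \frac{2 Y}{3}$)
$\left(2427 + 25744\right) \left(X{\left(\frac{1}{43 - 31} \right)} + 19842\right) = \left(2427 + 25744\right) \left(\left(-30 + \frac{2}{3 \left(43 - 31\right)}\right) + 19842\right) = 28171 \left(\left(-30 + \frac{2}{3 \cdot 12}\right) + 19842\right) = 28171 \left(\left(-30 + \frac{2}{3} \cdot \frac{1}{12}\right) + 19842\right) = 28171 \left(\left(-30 + \frac{1}{18}\right) + 19842\right) = 28171 \left(- \frac{539}{18} + 19842\right) = 28171 \cdot \frac{356617}{18} = \frac{10046257507}{18}$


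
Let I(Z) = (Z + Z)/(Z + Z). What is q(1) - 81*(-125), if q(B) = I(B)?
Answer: 10126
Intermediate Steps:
I(Z) = 1 (I(Z) = (2*Z)/((2*Z)) = (2*Z)*(1/(2*Z)) = 1)
q(B) = 1
q(1) - 81*(-125) = 1 - 81*(-125) = 1 + 10125 = 10126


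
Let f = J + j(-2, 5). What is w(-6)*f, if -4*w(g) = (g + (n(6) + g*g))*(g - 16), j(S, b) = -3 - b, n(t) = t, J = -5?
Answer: -2574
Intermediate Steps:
f = -13 (f = -5 + (-3 - 1*5) = -5 + (-3 - 5) = -5 - 8 = -13)
w(g) = -(-16 + g)*(6 + g + g**2)/4 (w(g) = -(g + (6 + g*g))*(g - 16)/4 = -(g + (6 + g**2))*(-16 + g)/4 = -(6 + g + g**2)*(-16 + g)/4 = -(-16 + g)*(6 + g + g**2)/4)
w(-6)*f = (24 - 1/4*(-6)**3 + (5/2)*(-6) + (15/4)*(-6)**2)*(-13) = (24 - 1/4*(-216) - 15 + (15/4)*36)*(-13) = (24 + 54 - 15 + 135)*(-13) = 198*(-13) = -2574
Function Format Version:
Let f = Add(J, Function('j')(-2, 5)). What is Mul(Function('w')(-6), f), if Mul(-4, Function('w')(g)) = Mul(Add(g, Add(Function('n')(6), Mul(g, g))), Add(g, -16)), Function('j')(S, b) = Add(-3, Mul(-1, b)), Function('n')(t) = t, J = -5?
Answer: -2574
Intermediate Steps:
f = -13 (f = Add(-5, Add(-3, Mul(-1, 5))) = Add(-5, Add(-3, -5)) = Add(-5, -8) = -13)
Function('w')(g) = Mul(Rational(-1, 4), Add(-16, g), Add(6, g, Pow(g, 2))) (Function('w')(g) = Mul(Rational(-1, 4), Mul(Add(g, Add(6, Mul(g, g))), Add(g, -16))) = Mul(Rational(-1, 4), Mul(Add(g, Add(6, Pow(g, 2))), Add(-16, g))) = Mul(Rational(-1, 4), Mul(Add(6, g, Pow(g, 2)), Add(-16, g))) = Mul(Rational(-1, 4), Mul(Add(-16, g), Add(6, g, Pow(g, 2)))) = Mul(Rational(-1, 4), Add(-16, g), Add(6, g, Pow(g, 2))))
Mul(Function('w')(-6), f) = Mul(Add(24, Mul(Rational(-1, 4), Pow(-6, 3)), Mul(Rational(5, 2), -6), Mul(Rational(15, 4), Pow(-6, 2))), -13) = Mul(Add(24, Mul(Rational(-1, 4), -216), -15, Mul(Rational(15, 4), 36)), -13) = Mul(Add(24, 54, -15, 135), -13) = Mul(198, -13) = -2574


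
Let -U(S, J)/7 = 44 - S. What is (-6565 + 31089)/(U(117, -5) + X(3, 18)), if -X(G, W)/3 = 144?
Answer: 24524/79 ≈ 310.43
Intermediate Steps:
U(S, J) = -308 + 7*S (U(S, J) = -7*(44 - S) = -308 + 7*S)
X(G, W) = -432 (X(G, W) = -3*144 = -432)
(-6565 + 31089)/(U(117, -5) + X(3, 18)) = (-6565 + 31089)/((-308 + 7*117) - 432) = 24524/((-308 + 819) - 432) = 24524/(511 - 432) = 24524/79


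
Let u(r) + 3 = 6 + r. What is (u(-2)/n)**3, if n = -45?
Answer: -1/91125 ≈ -1.0974e-5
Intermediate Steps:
u(r) = 3 + r (u(r) = -3 + (6 + r) = 3 + r)
(u(-2)/n)**3 = ((3 - 2)/(-45))**3 = (1*(-1/45))**3 = (-1/45)**3 = -1/91125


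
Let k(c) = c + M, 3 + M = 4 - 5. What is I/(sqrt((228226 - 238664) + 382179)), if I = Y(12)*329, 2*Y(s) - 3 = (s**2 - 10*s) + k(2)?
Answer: 8225*sqrt(371741)/743482 ≈ 6.7451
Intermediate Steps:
M = -4 (M = -3 + (4 - 5) = -3 - 1 = -4)
k(c) = -4 + c (k(c) = c - 4 = -4 + c)
Y(s) = 1/2 + s**2/2 - 5*s (Y(s) = 3/2 + ((s**2 - 10*s) + (-4 + 2))/2 = 3/2 + ((s**2 - 10*s) - 2)/2 = 3/2 + (-2 + s**2 - 10*s)/2 = 3/2 + (-1 + s**2/2 - 5*s) = 1/2 + s**2/2 - 5*s)
I = 8225/2 (I = (1/2 + (1/2)*12**2 - 5*12)*329 = (1/2 + (1/2)*144 - 60)*329 = (1/2 + 72 - 60)*329 = (25/2)*329 = 8225/2 ≈ 4112.5)
I/(sqrt((228226 - 238664) + 382179)) = 8225/(2*(sqrt((228226 - 238664) + 382179))) = 8225/(2*(sqrt(-10438 + 382179))) = 8225/(2*(sqrt(371741))) = 8225*(sqrt(371741)/371741)/2 = 8225*sqrt(371741)/743482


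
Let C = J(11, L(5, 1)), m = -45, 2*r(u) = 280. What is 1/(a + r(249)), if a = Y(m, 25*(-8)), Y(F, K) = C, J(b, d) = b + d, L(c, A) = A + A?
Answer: 1/153 ≈ 0.0065359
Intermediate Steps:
r(u) = 140 (r(u) = (½)*280 = 140)
L(c, A) = 2*A
C = 13 (C = 11 + 2*1 = 11 + 2 = 13)
Y(F, K) = 13
a = 13
1/(a + r(249)) = 1/(13 + 140) = 1/153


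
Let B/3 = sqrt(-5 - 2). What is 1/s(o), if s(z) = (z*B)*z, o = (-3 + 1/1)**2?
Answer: -I*sqrt(7)/336 ≈ -0.0078743*I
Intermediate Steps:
o = 4 (o = (-3 + 1)**2 = (-2)**2 = 4)
B = 3*I*sqrt(7) (B = 3*sqrt(-5 - 2) = 3*sqrt(-7) = 3*(I*sqrt(7)) = 3*I*sqrt(7) ≈ 7.9373*I)
s(z) = 3*I*sqrt(7)*z**2 (s(z) = (z*(3*I*sqrt(7)))*z = (3*I*z*sqrt(7))*z = 3*I*sqrt(7)*z**2)
1/s(o) = 1/(3*I*sqrt(7)*4**2) = 1/(3*I*sqrt(7)*16) = 1/(48*I*sqrt(7)) = -I*sqrt(7)/336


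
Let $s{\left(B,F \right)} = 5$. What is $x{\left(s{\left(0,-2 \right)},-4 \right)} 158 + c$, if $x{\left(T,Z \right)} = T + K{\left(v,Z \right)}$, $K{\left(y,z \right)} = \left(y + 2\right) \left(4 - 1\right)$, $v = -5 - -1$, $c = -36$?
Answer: $-194$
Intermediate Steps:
$v = -4$ ($v = -5 + 1 = -4$)
$K{\left(y,z \right)} = 6 + 3 y$ ($K{\left(y,z \right)} = \left(2 + y\right) 3 = 6 + 3 y$)
$x{\left(T,Z \right)} = -6 + T$ ($x{\left(T,Z \right)} = T + \left(6 + 3 \left(-4\right)\right) = T + \left(6 - 12\right) = T - 6 = -6 + T$)
$x{\left(s{\left(0,-2 \right)},-4 \right)} 158 + c = \left(-6 + 5\right) 158 - 36 = \left(-1\right) 158 - 36 = -158 - 36 = -194$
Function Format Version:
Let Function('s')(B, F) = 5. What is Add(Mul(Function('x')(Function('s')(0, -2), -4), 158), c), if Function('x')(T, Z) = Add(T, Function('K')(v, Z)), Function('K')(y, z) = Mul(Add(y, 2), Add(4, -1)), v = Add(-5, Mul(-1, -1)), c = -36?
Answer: -194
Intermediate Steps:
v = -4 (v = Add(-5, 1) = -4)
Function('K')(y, z) = Add(6, Mul(3, y)) (Function('K')(y, z) = Mul(Add(2, y), 3) = Add(6, Mul(3, y)))
Function('x')(T, Z) = Add(-6, T) (Function('x')(T, Z) = Add(T, Add(6, Mul(3, -4))) = Add(T, Add(6, -12)) = Add(T, -6) = Add(-6, T))
Add(Mul(Function('x')(Function('s')(0, -2), -4), 158), c) = Add(Mul(Add(-6, 5), 158), -36) = Add(Mul(-1, 158), -36) = Add(-158, -36) = -194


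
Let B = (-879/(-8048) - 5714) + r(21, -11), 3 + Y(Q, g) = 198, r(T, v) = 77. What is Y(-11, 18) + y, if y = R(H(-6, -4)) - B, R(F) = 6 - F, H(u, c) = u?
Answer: 47031633/8048 ≈ 5843.9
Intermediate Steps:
Y(Q, g) = 195 (Y(Q, g) = -3 + 198 = 195)
B = -45365697/8048 (B = (-879/(-8048) - 5714) + 77 = (-879*(-1/8048) - 5714) + 77 = (879/8048 - 5714) + 77 = -45985393/8048 + 77 = -45365697/8048 ≈ -5636.9)
y = 45462273/8048 (y = (6 - 1*(-6)) - 1*(-45365697/8048) = (6 + 6) + 45365697/8048 = 12 + 45365697/8048 = 45462273/8048 ≈ 5648.9)
Y(-11, 18) + y = 195 + 45462273/8048 = 47031633/8048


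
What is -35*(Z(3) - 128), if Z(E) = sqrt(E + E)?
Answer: 4480 - 35*sqrt(6) ≈ 4394.3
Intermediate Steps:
Z(E) = sqrt(2)*sqrt(E) (Z(E) = sqrt(2*E) = sqrt(2)*sqrt(E))
-35*(Z(3) - 128) = -35*(sqrt(2)*sqrt(3) - 128) = -35*(sqrt(6) - 128) = -35*(-128 + sqrt(6)) = 4480 - 35*sqrt(6)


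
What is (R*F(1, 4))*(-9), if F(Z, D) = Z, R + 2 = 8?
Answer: -54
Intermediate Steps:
R = 6 (R = -2 + 8 = 6)
(R*F(1, 4))*(-9) = (6*1)*(-9) = 6*(-9) = -54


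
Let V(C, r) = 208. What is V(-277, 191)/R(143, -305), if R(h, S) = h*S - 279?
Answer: -104/21947 ≈ -0.0047387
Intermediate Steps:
R(h, S) = -279 + S*h (R(h, S) = S*h - 279 = -279 + S*h)
V(-277, 191)/R(143, -305) = 208/(-279 - 305*143) = 208/(-279 - 43615) = 208/(-43894) = 208*(-1/43894) = -104/21947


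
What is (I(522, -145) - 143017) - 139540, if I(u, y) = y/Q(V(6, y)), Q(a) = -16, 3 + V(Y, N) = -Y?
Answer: -4520767/16 ≈ -2.8255e+5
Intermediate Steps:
V(Y, N) = -3 - Y
I(u, y) = -y/16 (I(u, y) = y/(-16) = y*(-1/16) = -y/16)
(I(522, -145) - 143017) - 139540 = (-1/16*(-145) - 143017) - 139540 = (145/16 - 143017) - 139540 = -2288127/16 - 139540 = -4520767/16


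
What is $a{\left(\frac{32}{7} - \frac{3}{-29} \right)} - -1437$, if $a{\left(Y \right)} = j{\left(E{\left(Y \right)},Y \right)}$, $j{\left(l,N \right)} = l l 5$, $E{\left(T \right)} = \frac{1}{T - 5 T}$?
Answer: $\frac{20706824237}{14409616} \approx 1437.0$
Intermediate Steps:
$E{\left(T \right)} = - \frac{1}{4 T}$ ($E{\left(T \right)} = \frac{1}{\left(-4\right) T} = - \frac{1}{4 T}$)
$j{\left(l,N \right)} = 5 l^{2}$ ($j{\left(l,N \right)} = l^{2} \cdot 5 = 5 l^{2}$)
$a{\left(Y \right)} = \frac{5}{16 Y^{2}}$ ($a{\left(Y \right)} = 5 \left(- \frac{1}{4 Y}\right)^{2} = 5 \frac{1}{16 Y^{2}} = \frac{5}{16 Y^{2}}$)
$a{\left(\frac{32}{7} - \frac{3}{-29} \right)} - -1437 = \frac{5}{16 \left(\frac{32}{7} - \frac{3}{-29}\right)^{2}} - -1437 = \frac{5}{16 \left(32 \cdot \frac{1}{7} - - \frac{3}{29}\right)^{2}} + 1437 = \frac{5}{16 \left(\frac{32}{7} + \frac{3}{29}\right)^{2}} + 1437 = \frac{5}{16 \cdot \frac{900601}{41209}} + 1437 = \frac{5}{16} \cdot \frac{41209}{900601} + 1437 = \frac{206045}{14409616} + 1437 = \frac{20706824237}{14409616}$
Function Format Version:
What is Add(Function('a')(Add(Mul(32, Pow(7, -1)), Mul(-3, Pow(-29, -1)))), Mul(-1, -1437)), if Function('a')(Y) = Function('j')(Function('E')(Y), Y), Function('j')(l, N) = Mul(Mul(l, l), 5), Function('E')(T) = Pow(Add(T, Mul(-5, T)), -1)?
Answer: Rational(20706824237, 14409616) ≈ 1437.0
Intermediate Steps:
Function('E')(T) = Mul(Rational(-1, 4), Pow(T, -1)) (Function('E')(T) = Pow(Mul(-4, T), -1) = Mul(Rational(-1, 4), Pow(T, -1)))
Function('j')(l, N) = Mul(5, Pow(l, 2)) (Function('j')(l, N) = Mul(Pow(l, 2), 5) = Mul(5, Pow(l, 2)))
Function('a')(Y) = Mul(Rational(5, 16), Pow(Y, -2)) (Function('a')(Y) = Mul(5, Pow(Mul(Rational(-1, 4), Pow(Y, -1)), 2)) = Mul(5, Mul(Rational(1, 16), Pow(Y, -2))) = Mul(Rational(5, 16), Pow(Y, -2)))
Add(Function('a')(Add(Mul(32, Pow(7, -1)), Mul(-3, Pow(-29, -1)))), Mul(-1, -1437)) = Add(Mul(Rational(5, 16), Pow(Add(Mul(32, Pow(7, -1)), Mul(-3, Pow(-29, -1))), -2)), Mul(-1, -1437)) = Add(Mul(Rational(5, 16), Pow(Add(Mul(32, Rational(1, 7)), Mul(-3, Rational(-1, 29))), -2)), 1437) = Add(Mul(Rational(5, 16), Pow(Add(Rational(32, 7), Rational(3, 29)), -2)), 1437) = Add(Mul(Rational(5, 16), Pow(Rational(949, 203), -2)), 1437) = Add(Mul(Rational(5, 16), Rational(41209, 900601)), 1437) = Add(Rational(206045, 14409616), 1437) = Rational(20706824237, 14409616)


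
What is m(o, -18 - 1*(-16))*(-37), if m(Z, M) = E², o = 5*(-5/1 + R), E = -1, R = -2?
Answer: -37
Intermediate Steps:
o = -35 (o = 5*(-5/1 - 2) = 5*(-5*1 - 2) = 5*(-5 - 2) = 5*(-7) = -35)
m(Z, M) = 1 (m(Z, M) = (-1)² = 1)
m(o, -18 - 1*(-16))*(-37) = 1*(-37) = -37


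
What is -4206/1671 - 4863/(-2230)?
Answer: -417769/1242110 ≈ -0.33634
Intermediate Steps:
-4206/1671 - 4863/(-2230) = -4206*1/1671 - 4863*(-1/2230) = -1402/557 + 4863/2230 = -417769/1242110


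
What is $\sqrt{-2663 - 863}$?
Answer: $i \sqrt{3526} \approx 59.38 i$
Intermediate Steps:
$\sqrt{-2663 - 863} = \sqrt{-3526} = i \sqrt{3526}$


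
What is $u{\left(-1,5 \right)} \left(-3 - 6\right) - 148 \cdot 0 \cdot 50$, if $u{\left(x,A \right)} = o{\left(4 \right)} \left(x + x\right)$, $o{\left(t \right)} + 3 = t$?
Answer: $18$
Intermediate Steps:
$o{\left(t \right)} = -3 + t$
$u{\left(x,A \right)} = 2 x$ ($u{\left(x,A \right)} = \left(-3 + 4\right) \left(x + x\right) = 1 \cdot 2 x = 2 x$)
$u{\left(-1,5 \right)} \left(-3 - 6\right) - 148 \cdot 0 \cdot 50 = 2 \left(-1\right) \left(-3 - 6\right) - 148 \cdot 0 \cdot 50 = \left(-2\right) \left(-9\right) - 0 = 18 + 0 = 18$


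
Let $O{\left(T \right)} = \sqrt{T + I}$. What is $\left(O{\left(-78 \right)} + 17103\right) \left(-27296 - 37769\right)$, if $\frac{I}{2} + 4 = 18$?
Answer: $-1112806695 - 325325 i \sqrt{2} \approx -1.1128 \cdot 10^{9} - 4.6008 \cdot 10^{5} i$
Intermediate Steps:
$I = 28$ ($I = -8 + 2 \cdot 18 = -8 + 36 = 28$)
$O{\left(T \right)} = \sqrt{28 + T}$ ($O{\left(T \right)} = \sqrt{T + 28} = \sqrt{28 + T}$)
$\left(O{\left(-78 \right)} + 17103\right) \left(-27296 - 37769\right) = \left(\sqrt{28 - 78} + 17103\right) \left(-27296 - 37769\right) = \left(\sqrt{-50} + 17103\right) \left(-65065\right) = \left(5 i \sqrt{2} + 17103\right) \left(-65065\right) = \left(17103 + 5 i \sqrt{2}\right) \left(-65065\right) = -1112806695 - 325325 i \sqrt{2}$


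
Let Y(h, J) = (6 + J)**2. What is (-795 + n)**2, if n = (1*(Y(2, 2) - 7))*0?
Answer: 632025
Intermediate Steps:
n = 0 (n = (1*((6 + 2)**2 - 7))*0 = (1*(8**2 - 7))*0 = (1*(64 - 7))*0 = (1*57)*0 = 57*0 = 0)
(-795 + n)**2 = (-795 + 0)**2 = (-795)**2 = 632025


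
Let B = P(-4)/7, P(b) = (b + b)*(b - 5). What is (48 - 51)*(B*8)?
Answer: -1728/7 ≈ -246.86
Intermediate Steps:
P(b) = 2*b*(-5 + b) (P(b) = (2*b)*(-5 + b) = 2*b*(-5 + b))
B = 72/7 (B = (2*(-4)*(-5 - 4))/7 = (2*(-4)*(-9))*(1/7) = 72*(1/7) = 72/7 ≈ 10.286)
(48 - 51)*(B*8) = (48 - 51)*((72/7)*8) = -3*576/7 = -1728/7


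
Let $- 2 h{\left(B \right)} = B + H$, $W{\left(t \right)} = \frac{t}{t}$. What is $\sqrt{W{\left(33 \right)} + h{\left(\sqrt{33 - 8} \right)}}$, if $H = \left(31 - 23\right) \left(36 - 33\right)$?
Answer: $\frac{3 i \sqrt{6}}{2} \approx 3.6742 i$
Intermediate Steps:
$W{\left(t \right)} = 1$
$H = 24$ ($H = 8 \cdot 3 = 24$)
$h{\left(B \right)} = -12 - \frac{B}{2}$ ($h{\left(B \right)} = - \frac{B + 24}{2} = - \frac{24 + B}{2} = -12 - \frac{B}{2}$)
$\sqrt{W{\left(33 \right)} + h{\left(\sqrt{33 - 8} \right)}} = \sqrt{1 - \left(12 + \frac{\sqrt{33 - 8}}{2}\right)} = \sqrt{1 - \left(12 + \frac{\sqrt{25}}{2}\right)} = \sqrt{1 - \frac{29}{2}} = \sqrt{- \frac{27}{2}} = \frac{3 i \sqrt{6}}{2}$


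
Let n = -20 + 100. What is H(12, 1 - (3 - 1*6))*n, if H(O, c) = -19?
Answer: -1520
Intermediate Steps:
n = 80
H(12, 1 - (3 - 1*6))*n = -19*80 = -1520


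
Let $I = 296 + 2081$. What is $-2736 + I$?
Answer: $-359$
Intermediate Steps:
$I = 2377$
$-2736 + I = -2736 + 2377 = -359$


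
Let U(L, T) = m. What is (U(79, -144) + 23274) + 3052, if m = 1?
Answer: 26327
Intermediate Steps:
U(L, T) = 1
(U(79, -144) + 23274) + 3052 = (1 + 23274) + 3052 = 23275 + 3052 = 26327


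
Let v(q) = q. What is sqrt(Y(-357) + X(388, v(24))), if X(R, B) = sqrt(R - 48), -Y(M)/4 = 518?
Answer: sqrt(-2072 + 2*sqrt(85)) ≈ 45.316*I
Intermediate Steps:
Y(M) = -2072 (Y(M) = -4*518 = -2072)
X(R, B) = sqrt(-48 + R)
sqrt(Y(-357) + X(388, v(24))) = sqrt(-2072 + sqrt(-48 + 388)) = sqrt(-2072 + sqrt(340)) = sqrt(-2072 + 2*sqrt(85))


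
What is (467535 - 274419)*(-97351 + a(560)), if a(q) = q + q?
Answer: -18583745796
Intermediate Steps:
a(q) = 2*q
(467535 - 274419)*(-97351 + a(560)) = (467535 - 274419)*(-97351 + 2*560) = 193116*(-97351 + 1120) = 193116*(-96231) = -18583745796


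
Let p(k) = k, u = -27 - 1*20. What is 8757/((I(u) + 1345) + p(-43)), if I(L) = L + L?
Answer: 8757/1208 ≈ 7.2492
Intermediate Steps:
u = -47 (u = -27 - 20 = -47)
I(L) = 2*L
8757/((I(u) + 1345) + p(-43)) = 8757/((2*(-47) + 1345) - 43) = 8757/((-94 + 1345) - 43) = 8757/(1251 - 43) = 8757/1208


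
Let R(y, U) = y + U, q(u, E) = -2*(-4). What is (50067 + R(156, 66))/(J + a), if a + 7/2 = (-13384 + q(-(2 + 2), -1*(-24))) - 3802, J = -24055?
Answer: -33526/27491 ≈ -1.2195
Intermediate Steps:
q(u, E) = 8
R(y, U) = U + y
a = -34363/2 (a = -7/2 + ((-13384 + 8) - 3802) = -7/2 + (-13376 - 3802) = -7/2 - 17178 = -34363/2 ≈ -17182.)
(50067 + R(156, 66))/(J + a) = (50067 + (66 + 156))/(-24055 - 34363/2) = (50067 + 222)/(-82473/2) = 50289*(-2/82473) = -33526/27491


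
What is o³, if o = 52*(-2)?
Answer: -1124864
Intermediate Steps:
o = -104
o³ = (-104)³ = -1124864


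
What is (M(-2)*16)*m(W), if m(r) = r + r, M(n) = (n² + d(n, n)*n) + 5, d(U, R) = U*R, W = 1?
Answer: 32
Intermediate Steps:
d(U, R) = R*U
M(n) = 5 + n² + n³ (M(n) = (n² + (n*n)*n) + 5 = (n² + n²*n) + 5 = (n² + n³) + 5 = 5 + n² + n³)
m(r) = 2*r
(M(-2)*16)*m(W) = ((5 + (-2)² + (-2)³)*16)*(2*1) = ((5 + 4 - 8)*16)*2 = (1*16)*2 = 16*2 = 32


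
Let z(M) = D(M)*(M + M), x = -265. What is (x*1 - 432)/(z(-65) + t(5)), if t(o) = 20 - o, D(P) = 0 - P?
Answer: 697/8435 ≈ 0.082632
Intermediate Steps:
D(P) = -P
z(M) = -2*M² (z(M) = (-M)*(M + M) = (-M)*(2*M) = -2*M²)
(x*1 - 432)/(z(-65) + t(5)) = (-265*1 - 432)/(-2*(-65)² + (20 - 1*5)) = (-265 - 432)/(-2*4225 + (20 - 5)) = -697/(-8450 + 15) = -697/(-8435) = -697*(-1/8435) = 697/8435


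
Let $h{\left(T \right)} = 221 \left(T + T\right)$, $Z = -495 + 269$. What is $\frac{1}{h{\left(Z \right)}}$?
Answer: $- \frac{1}{99892} \approx -1.0011 \cdot 10^{-5}$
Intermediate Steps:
$Z = -226$
$h{\left(T \right)} = 442 T$ ($h{\left(T \right)} = 221 \cdot 2 T = 442 T$)
$\frac{1}{h{\left(Z \right)}} = \frac{1}{442 \left(-226\right)} = \frac{1}{-99892} = - \frac{1}{99892}$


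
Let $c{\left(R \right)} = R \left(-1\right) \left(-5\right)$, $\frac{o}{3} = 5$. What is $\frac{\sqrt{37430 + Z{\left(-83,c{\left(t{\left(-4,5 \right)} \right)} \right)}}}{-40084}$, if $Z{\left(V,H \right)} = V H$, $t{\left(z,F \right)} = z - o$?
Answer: $- \frac{3 \sqrt{5035}}{40084} \approx -0.0053107$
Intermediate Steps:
$o = 15$ ($o = 3 \cdot 5 = 15$)
$t{\left(z,F \right)} = -15 + z$ ($t{\left(z,F \right)} = z - 15 = -15 + z$)
$c{\left(R \right)} = 5 R$ ($c{\left(R \right)} = - R \left(-5\right) = 5 R$)
$Z{\left(V,H \right)} = H V$
$\frac{\sqrt{37430 + Z{\left(-83,c{\left(t{\left(-4,5 \right)} \right)} \right)}}}{-40084} = \frac{\sqrt{37430 + 5 \left(-15 - 4\right) \left(-83\right)}}{-40084} = \sqrt{37430 + 5 \left(-19\right) \left(-83\right)} \left(- \frac{1}{40084}\right) = \sqrt{37430 - -7885} \left(- \frac{1}{40084}\right) = \sqrt{37430 + 7885} \left(- \frac{1}{40084}\right) = \sqrt{45315} \left(- \frac{1}{40084}\right) = 3 \sqrt{5035} \left(- \frac{1}{40084}\right) = - \frac{3 \sqrt{5035}}{40084}$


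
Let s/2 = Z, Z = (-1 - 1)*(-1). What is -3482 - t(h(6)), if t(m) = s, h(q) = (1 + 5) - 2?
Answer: -3486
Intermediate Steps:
h(q) = 4 (h(q) = 6 - 2 = 4)
Z = 2 (Z = -2*(-1) = 2)
s = 4 (s = 2*2 = 4)
t(m) = 4
-3482 - t(h(6)) = -3482 - 1*4 = -3482 - 4 = -3486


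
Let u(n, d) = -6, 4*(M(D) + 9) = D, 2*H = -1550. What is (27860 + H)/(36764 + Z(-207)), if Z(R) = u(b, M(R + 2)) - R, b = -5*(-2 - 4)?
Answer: 5417/7393 ≈ 0.73272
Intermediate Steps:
H = -775 (H = (½)*(-1550) = -775)
M(D) = -9 + D/4
b = 30 (b = -5*(-6) = 30)
Z(R) = -6 - R
(27860 + H)/(36764 + Z(-207)) = (27860 - 775)/(36764 + (-6 - 1*(-207))) = 27085/(36764 + (-6 + 207)) = 27085/(36764 + 201) = 27085/36965 = 27085*(1/36965) = 5417/7393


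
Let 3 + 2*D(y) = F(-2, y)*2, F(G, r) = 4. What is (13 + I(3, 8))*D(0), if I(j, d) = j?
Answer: 40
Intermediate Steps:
D(y) = 5/2 (D(y) = -3/2 + (4*2)/2 = -3/2 + (½)*8 = -3/2 + 4 = 5/2)
(13 + I(3, 8))*D(0) = (13 + 3)*(5/2) = 16*(5/2) = 40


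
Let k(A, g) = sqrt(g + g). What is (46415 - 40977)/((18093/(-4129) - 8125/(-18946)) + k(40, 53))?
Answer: 131552736353064676876/553049758524672927 + 33278522400461038328*sqrt(106)/553049758524672927 ≈ 857.38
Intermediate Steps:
k(A, g) = sqrt(2)*sqrt(g) (k(A, g) = sqrt(2*g) = sqrt(2)*sqrt(g))
(46415 - 40977)/((18093/(-4129) - 8125/(-18946)) + k(40, 53)) = (46415 - 40977)/((18093/(-4129) - 8125/(-18946)) + sqrt(2)*sqrt(53)) = 5438/((18093*(-1/4129) - 8125*(-1/18946)) + sqrt(106)) = 5438/((-18093/4129 + 8125/18946) + sqrt(106)) = 5438/(-309241853/78228034 + sqrt(106))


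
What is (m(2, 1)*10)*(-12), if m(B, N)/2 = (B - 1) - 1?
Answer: 0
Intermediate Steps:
m(B, N) = -4 + 2*B (m(B, N) = 2*((B - 1) - 1) = 2*((-1 + B) - 1) = 2*(-2 + B) = -4 + 2*B)
(m(2, 1)*10)*(-12) = ((-4 + 2*2)*10)*(-12) = ((-4 + 4)*10)*(-12) = (0*10)*(-12) = 0*(-12) = 0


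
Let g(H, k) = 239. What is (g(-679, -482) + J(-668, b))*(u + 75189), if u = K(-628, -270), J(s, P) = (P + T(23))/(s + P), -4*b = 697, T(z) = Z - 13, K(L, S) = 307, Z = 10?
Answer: 60842226400/3369 ≈ 1.8059e+7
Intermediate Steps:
T(z) = -3 (T(z) = 10 - 13 = -3)
b = -697/4 (b = -1/4*697 = -697/4 ≈ -174.25)
J(s, P) = (-3 + P)/(P + s) (J(s, P) = (P - 3)/(s + P) = (-3 + P)/(P + s))
u = 307
(g(-679, -482) + J(-668, b))*(u + 75189) = (239 + (-3 - 697/4)/(-697/4 - 668))*(307 + 75189) = (239 - 709/4/(-3369/4))*75496 = (239 - 4/3369*(-709/4))*75496 = (239 + 709/3369)*75496 = (805900/3369)*75496 = 60842226400/3369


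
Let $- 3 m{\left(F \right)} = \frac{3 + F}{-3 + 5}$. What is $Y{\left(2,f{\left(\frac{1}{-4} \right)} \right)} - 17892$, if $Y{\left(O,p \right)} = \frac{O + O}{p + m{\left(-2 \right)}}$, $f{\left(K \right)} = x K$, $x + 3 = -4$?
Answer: $- \frac{339900}{19} \approx -17889.0$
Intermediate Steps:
$m{\left(F \right)} = - \frac{1}{2} - \frac{F}{6}$ ($m{\left(F \right)} = - \frac{\left(3 + F\right) \frac{1}{-3 + 5}}{3} = - \frac{\left(3 + F\right) \frac{1}{2}}{3} = - \frac{\frac{3}{2} + \frac{F}{2}}{3} = - \frac{1}{2} - \frac{F}{6}$)
$x = -7$ ($x = -3 - 4 = -7$)
$f{\left(K \right)} = - 7 K$
$Y{\left(O,p \right)} = \frac{2 O}{- \frac{1}{6} + p}$ ($Y{\left(O,p \right)} = \frac{O + O}{p - \frac{1}{6}} = \frac{2 O}{p + \left(- \frac{1}{2} + \frac{1}{3}\right)} = \frac{2 O}{p - \frac{1}{6}} = \frac{2 O}{- \frac{1}{6} + p}$)
$Y{\left(2,f{\left(\frac{1}{-4} \right)} \right)} - 17892 = 12 \cdot 2 \frac{1}{-1 + 6 \left(- \frac{7}{-4}\right)} - 17892 = 12 \cdot 2 \frac{1}{-1 + 6 \left(\left(-7\right) \left(- \frac{1}{4}\right)\right)} - 17892 = 12 \cdot 2 \frac{1}{-1 + 6 \cdot \frac{7}{4}} - 17892 = 12 \cdot 2 \frac{1}{-1 + \frac{21}{2}} - 17892 = 12 \cdot 2 \frac{1}{\frac{19}{2}} - 17892 = 12 \cdot 2 \cdot \frac{2}{19} - 17892 = \frac{48}{19} - 17892 = - \frac{339900}{19}$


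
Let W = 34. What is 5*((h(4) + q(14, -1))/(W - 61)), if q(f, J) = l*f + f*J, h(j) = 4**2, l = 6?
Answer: -430/27 ≈ -15.926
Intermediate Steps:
h(j) = 16
q(f, J) = 6*f + J*f (q(f, J) = 6*f + f*J = 6*f + J*f)
5*((h(4) + q(14, -1))/(W - 61)) = 5*((16 + 14*(6 - 1))/(34 - 61)) = 5*((16 + 14*5)/(-27)) = 5*((16 + 70)*(-1/27)) = 5*(86*(-1/27)) = 5*(-86/27) = -430/27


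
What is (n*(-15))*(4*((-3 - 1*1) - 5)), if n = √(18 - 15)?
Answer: 540*√3 ≈ 935.31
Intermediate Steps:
n = √3 ≈ 1.7320
(n*(-15))*(4*((-3 - 1*1) - 5)) = (√3*(-15))*(4*((-3 - 1*1) - 5)) = (-15*√3)*(4*((-3 - 1) - 5)) = (-15*√3)*(4*(-4 - 5)) = (-15*√3)*(4*(-9)) = -15*√3*(-36) = 540*√3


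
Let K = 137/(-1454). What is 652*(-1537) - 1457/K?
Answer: -135172510/137 ≈ -9.8666e+5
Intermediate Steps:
K = -137/1454 (K = 137*(-1/1454) = -137/1454 ≈ -0.094223)
652*(-1537) - 1457/K = 652*(-1537) - 1457/(-137/1454) = -1002124 - 1457*(-1454/137) = -1002124 + 2118478/137 = -135172510/137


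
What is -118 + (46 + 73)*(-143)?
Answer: -17135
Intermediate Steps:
-118 + (46 + 73)*(-143) = -118 + 119*(-143) = -118 - 17017 = -17135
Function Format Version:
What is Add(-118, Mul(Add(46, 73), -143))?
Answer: -17135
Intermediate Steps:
Add(-118, Mul(Add(46, 73), -143)) = Add(-118, Mul(119, -143)) = Add(-118, -17017) = -17135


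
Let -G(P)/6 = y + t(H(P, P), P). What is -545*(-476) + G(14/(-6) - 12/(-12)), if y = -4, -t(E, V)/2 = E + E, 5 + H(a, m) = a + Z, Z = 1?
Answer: 259316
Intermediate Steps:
H(a, m) = -4 + a (H(a, m) = -5 + (a + 1) = -5 + (1 + a) = -4 + a)
t(E, V) = -4*E (t(E, V) = -2*(E + E) = -4*E)
G(P) = -72 + 24*P (G(P) = -6*(-4 - 4*(-4 + P)) = -6*(-4 + (16 - 4*P)) = -6*(12 - 4*P) = -72 + 24*P)
-545*(-476) + G(14/(-6) - 12/(-12)) = -545*(-476) + (-72 + 24*(14/(-6) - 12/(-12))) = 259420 + (-72 + 24*(14*(-⅙) - 12*(-1/12))) = 259420 + (-72 + 24*(-7/3 + 1)) = 259420 + (-72 + 24*(-4/3)) = 259420 + (-72 - 32) = 259420 - 104 = 259316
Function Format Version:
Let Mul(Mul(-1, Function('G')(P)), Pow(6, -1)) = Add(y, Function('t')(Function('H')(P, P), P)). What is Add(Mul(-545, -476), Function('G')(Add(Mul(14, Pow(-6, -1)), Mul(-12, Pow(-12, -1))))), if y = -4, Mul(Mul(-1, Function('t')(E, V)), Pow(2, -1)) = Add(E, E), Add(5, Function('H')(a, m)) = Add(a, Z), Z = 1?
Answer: 259316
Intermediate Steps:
Function('H')(a, m) = Add(-4, a) (Function('H')(a, m) = Add(-5, Add(a, 1)) = Add(-5, Add(1, a)) = Add(-4, a))
Function('t')(E, V) = Mul(-4, E) (Function('t')(E, V) = Mul(-2, Add(E, E)) = Mul(-2, Mul(2, E)) = Mul(-4, E))
Function('G')(P) = Add(-72, Mul(24, P)) (Function('G')(P) = Mul(-6, Add(-4, Mul(-4, Add(-4, P)))) = Mul(-6, Add(-4, Add(16, Mul(-4, P)))) = Mul(-6, Add(12, Mul(-4, P))) = Add(-72, Mul(24, P)))
Add(Mul(-545, -476), Function('G')(Add(Mul(14, Pow(-6, -1)), Mul(-12, Pow(-12, -1))))) = Add(Mul(-545, -476), Add(-72, Mul(24, Add(Mul(14, Pow(-6, -1)), Mul(-12, Pow(-12, -1)))))) = Add(259420, Add(-72, Mul(24, Add(Mul(14, Rational(-1, 6)), Mul(-12, Rational(-1, 12)))))) = Add(259420, Add(-72, Mul(24, Add(Rational(-7, 3), 1)))) = Add(259420, Add(-72, Mul(24, Rational(-4, 3)))) = Add(259420, Add(-72, -32)) = Add(259420, -104) = 259316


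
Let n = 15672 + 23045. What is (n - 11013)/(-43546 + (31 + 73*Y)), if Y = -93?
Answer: -3463/6288 ≈ -0.55073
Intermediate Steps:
n = 38717
(n - 11013)/(-43546 + (31 + 73*Y)) = (38717 - 11013)/(-43546 + (31 + 73*(-93))) = 27704/(-43546 + (31 - 6789)) = 27704/(-43546 - 6758) = 27704/(-50304) = 27704*(-1/50304) = -3463/6288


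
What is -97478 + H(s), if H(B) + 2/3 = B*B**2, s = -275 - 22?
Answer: -78886655/3 ≈ -2.6296e+7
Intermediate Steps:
s = -297
H(B) = -2/3 + B**3 (H(B) = -2/3 + B*B**2 = -2/3 + B**3)
-97478 + H(s) = -97478 + (-2/3 + (-297)**3) = -97478 + (-2/3 - 26198073) = -97478 - 78594221/3 = -78886655/3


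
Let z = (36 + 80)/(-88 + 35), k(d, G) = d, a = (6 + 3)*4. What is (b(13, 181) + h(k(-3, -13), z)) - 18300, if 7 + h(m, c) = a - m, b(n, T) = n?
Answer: -18255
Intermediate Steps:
a = 36 (a = 9*4 = 36)
z = -116/53 (z = 116/(-53) = 116*(-1/53) = -116/53 ≈ -2.1887)
h(m, c) = 29 - m (h(m, c) = -7 + (36 - m) = 29 - m)
(b(13, 181) + h(k(-3, -13), z)) - 18300 = (13 + (29 - 1*(-3))) - 18300 = (13 + (29 + 3)) - 18300 = (13 + 32) - 18300 = 45 - 18300 = -18255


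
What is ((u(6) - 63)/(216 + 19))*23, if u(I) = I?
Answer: -1311/235 ≈ -5.5787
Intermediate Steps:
((u(6) - 63)/(216 + 19))*23 = ((6 - 63)/(216 + 19))*23 = -57/235*23 = -1311/235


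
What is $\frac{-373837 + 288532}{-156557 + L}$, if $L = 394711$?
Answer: $- \frac{85305}{238154} \approx -0.35819$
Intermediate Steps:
$\frac{-373837 + 288532}{-156557 + L} = \frac{-373837 + 288532}{-156557 + 394711} = - \frac{85305}{238154}$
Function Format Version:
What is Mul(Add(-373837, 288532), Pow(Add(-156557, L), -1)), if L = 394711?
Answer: Rational(-85305, 238154) ≈ -0.35819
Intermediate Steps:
Mul(Add(-373837, 288532), Pow(Add(-156557, L), -1)) = Mul(Add(-373837, 288532), Pow(Add(-156557, 394711), -1)) = Mul(-85305, Pow(238154, -1)) = Mul(-85305, Rational(1, 238154)) = Rational(-85305, 238154)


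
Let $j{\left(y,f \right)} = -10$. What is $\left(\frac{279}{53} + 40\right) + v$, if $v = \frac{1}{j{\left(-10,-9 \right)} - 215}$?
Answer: $\frac{539722}{11925} \approx 45.26$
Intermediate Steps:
$v = - \frac{1}{225}$ ($v = \frac{1}{-10 - 215} = \frac{1}{-225} = - \frac{1}{225} \approx -0.0044444$)
$\left(\frac{279}{53} + 40\right) + v = \left(\frac{279}{53} + 40\right) - \frac{1}{225} = \frac{2399}{53} - \frac{1}{225} = \frac{539722}{11925}$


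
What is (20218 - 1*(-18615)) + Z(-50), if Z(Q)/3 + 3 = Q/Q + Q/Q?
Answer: 38830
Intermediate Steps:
Z(Q) = -3 (Z(Q) = -9 + 3*(Q/Q + Q/Q) = -9 + 3*(1 + 1) = -9 + 3*2 = -9 + 6 = -3)
(20218 - 1*(-18615)) + Z(-50) = (20218 - 1*(-18615)) - 3 = (20218 + 18615) - 3 = 38833 - 3 = 38830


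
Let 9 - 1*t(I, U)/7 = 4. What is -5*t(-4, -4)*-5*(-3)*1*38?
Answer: -99750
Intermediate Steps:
t(I, U) = 35 (t(I, U) = 63 - 7*4 = 63 - 28 = 35)
-5*t(-4, -4)*-5*(-3)*1*38 = -175*-5*(-3)*1*38 = -175*15*1*38 = -175*15*38 = -5*525*38 = -2625*38 = -99750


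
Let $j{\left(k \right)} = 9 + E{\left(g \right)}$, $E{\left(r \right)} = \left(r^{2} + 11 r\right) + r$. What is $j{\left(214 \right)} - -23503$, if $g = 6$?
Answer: $23620$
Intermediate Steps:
$E{\left(r \right)} = r^{2} + 12 r$
$j{\left(k \right)} = 117$ ($j{\left(k \right)} = 9 + 6 \left(12 + 6\right) = 9 + 6 \cdot 18 = 9 + 108 = 117$)
$j{\left(214 \right)} - -23503 = 117 - -23503 = 117 + 23503 = 23620$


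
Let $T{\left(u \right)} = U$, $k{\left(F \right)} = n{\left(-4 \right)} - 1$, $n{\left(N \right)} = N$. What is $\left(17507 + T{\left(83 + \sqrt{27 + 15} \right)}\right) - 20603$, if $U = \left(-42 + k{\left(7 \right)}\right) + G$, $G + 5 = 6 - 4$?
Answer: $-3146$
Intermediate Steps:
$G = -3$ ($G = -5 + \left(6 - 4\right) = -5 + 2 = -3$)
$k{\left(F \right)} = -5$ ($k{\left(F \right)} = -4 - 1 = -5$)
$U = -50$ ($U = \left(-42 - 5\right) - 3 = -47 - 3 = -50$)
$T{\left(u \right)} = -50$
$\left(17507 + T{\left(83 + \sqrt{27 + 15} \right)}\right) - 20603 = \left(17507 - 50\right) - 20603 = 17457 - 20603 = -3146$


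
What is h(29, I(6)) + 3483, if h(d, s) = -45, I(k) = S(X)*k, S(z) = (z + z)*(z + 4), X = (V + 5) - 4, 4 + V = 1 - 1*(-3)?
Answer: 3438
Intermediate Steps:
V = 0 (V = -4 + (1 - 1*(-3)) = -4 + (1 + 3) = -4 + 4 = 0)
X = 1 (X = (0 + 5) - 4 = 5 - 4 = 1)
S(z) = 2*z*(4 + z) (S(z) = (2*z)*(4 + z) = 2*z*(4 + z))
I(k) = 10*k (I(k) = (2*1*(4 + 1))*k = (2*1*5)*k = 10*k)
h(29, I(6)) + 3483 = -45 + 3483 = 3438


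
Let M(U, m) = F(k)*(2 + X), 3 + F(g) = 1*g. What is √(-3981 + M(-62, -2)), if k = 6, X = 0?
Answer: 5*I*√159 ≈ 63.048*I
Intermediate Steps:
F(g) = -3 + g (F(g) = -3 + 1*g = -3 + g)
M(U, m) = 6 (M(U, m) = (-3 + 6)*(2 + 0) = 3*2 = 6)
√(-3981 + M(-62, -2)) = √(-3981 + 6) = √(-3975) = 5*I*√159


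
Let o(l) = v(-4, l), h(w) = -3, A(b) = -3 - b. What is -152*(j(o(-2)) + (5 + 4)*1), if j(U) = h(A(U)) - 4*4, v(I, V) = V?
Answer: 1520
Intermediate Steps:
o(l) = l
j(U) = -19 (j(U) = -3 - 4*4 = -3 - 16 = -19)
-152*(j(o(-2)) + (5 + 4)*1) = -152*(-19 + (5 + 4)*1) = -152*(-19 + 9*1) = -152*(-19 + 9) = -152*(-10) = 1520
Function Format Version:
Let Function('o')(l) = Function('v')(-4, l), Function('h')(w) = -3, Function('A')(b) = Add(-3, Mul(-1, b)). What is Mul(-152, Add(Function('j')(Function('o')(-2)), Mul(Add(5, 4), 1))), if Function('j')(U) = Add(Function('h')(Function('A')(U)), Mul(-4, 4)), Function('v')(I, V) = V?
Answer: 1520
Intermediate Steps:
Function('o')(l) = l
Function('j')(U) = -19 (Function('j')(U) = Add(-3, Mul(-4, 4)) = Add(-3, -16) = -19)
Mul(-152, Add(Function('j')(Function('o')(-2)), Mul(Add(5, 4), 1))) = Mul(-152, Add(-19, Mul(Add(5, 4), 1))) = Mul(-152, Add(-19, Mul(9, 1))) = Mul(-152, Add(-19, 9)) = Mul(-152, -10) = 1520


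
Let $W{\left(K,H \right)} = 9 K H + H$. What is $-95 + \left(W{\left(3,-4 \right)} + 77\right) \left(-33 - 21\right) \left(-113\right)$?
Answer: $-213665$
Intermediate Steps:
$W{\left(K,H \right)} = H + 9 H K$ ($W{\left(K,H \right)} = 9 H K + H = H + 9 H K$)
$-95 + \left(W{\left(3,-4 \right)} + 77\right) \left(-33 - 21\right) \left(-113\right) = -95 + \left(- 4 \left(1 + 9 \cdot 3\right) + 77\right) \left(-33 - 21\right) \left(-113\right) = -95 + \left(- 4 \left(1 + 27\right) + 77\right) \left(-54\right) \left(-113\right) = -95 + \left(\left(-4\right) 28 + 77\right) \left(-54\right) \left(-113\right) = -95 + \left(-112 + 77\right) \left(-54\right) \left(-113\right) = -95 + \left(-35\right) \left(-54\right) \left(-113\right) = -95 + 1890 \left(-113\right) = -95 - 213570 = -213665$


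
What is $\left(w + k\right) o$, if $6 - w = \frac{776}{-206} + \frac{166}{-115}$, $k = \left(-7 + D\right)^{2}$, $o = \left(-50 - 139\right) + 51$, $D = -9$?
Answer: $- \frac{18990648}{515} \approx -36875.0$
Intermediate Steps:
$o = -138$ ($o = -189 + 51 = -138$)
$k = 256$ ($k = \left(-7 - 9\right)^{2} = \left(-16\right)^{2} = 256$)
$w = \frac{132788}{11845}$ ($w = 6 - \left(\frac{776}{-206} + \frac{166}{-115}\right) = 6 - \left(776 \left(- \frac{1}{206}\right) + 166 \left(- \frac{1}{115}\right)\right) = 6 - \left(- \frac{388}{103} - \frac{166}{115}\right) = 6 - - \frac{61718}{11845} = 6 + \frac{61718}{11845} = \frac{132788}{11845} \approx 11.21$)
$\left(w + k\right) o = \left(\frac{132788}{11845} + 256\right) \left(-138\right) = \frac{3165108}{11845} \left(-138\right) = - \frac{18990648}{515}$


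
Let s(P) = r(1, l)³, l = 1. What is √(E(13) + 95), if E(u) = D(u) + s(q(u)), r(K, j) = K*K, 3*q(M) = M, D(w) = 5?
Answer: √101 ≈ 10.050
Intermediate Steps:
q(M) = M/3
r(K, j) = K²
s(P) = 1 (s(P) = (1²)³ = 1³ = 1)
E(u) = 6 (E(u) = 5 + 1 = 6)
√(E(13) + 95) = √(6 + 95) = √101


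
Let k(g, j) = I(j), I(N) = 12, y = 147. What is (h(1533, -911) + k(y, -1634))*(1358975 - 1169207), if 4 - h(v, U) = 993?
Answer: -185403336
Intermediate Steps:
h(v, U) = -989 (h(v, U) = 4 - 1*993 = 4 - 993 = -989)
k(g, j) = 12
(h(1533, -911) + k(y, -1634))*(1358975 - 1169207) = (-989 + 12)*(1358975 - 1169207) = -977*189768 = -185403336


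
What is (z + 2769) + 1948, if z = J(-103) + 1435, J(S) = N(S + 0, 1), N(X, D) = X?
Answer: 6049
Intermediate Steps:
J(S) = S (J(S) = S + 0 = S)
z = 1332 (z = -103 + 1435 = 1332)
(z + 2769) + 1948 = (1332 + 2769) + 1948 = 4101 + 1948 = 6049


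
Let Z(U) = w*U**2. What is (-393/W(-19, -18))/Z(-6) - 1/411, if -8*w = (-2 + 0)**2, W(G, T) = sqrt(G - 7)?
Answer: -1/411 - 131*I*sqrt(26)/156 ≈ -0.0024331 - 4.2819*I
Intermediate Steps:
W(G, T) = sqrt(-7 + G)
w = -1/2 (w = -(-2 + 0)**2/8 = -1/8*(-2)**2 = -1/8*4 = -1/2 ≈ -0.50000)
Z(U) = -U**2/2
(-393/W(-19, -18))/Z(-6) - 1/411 = (-393/sqrt(-7 - 19))/((-1/2*(-6)**2)) - 1/411 = (-393*(-I*sqrt(26)/26))/((-1/2*36)) - 1*1/411 = -393*(-I*sqrt(26)/26)/(-18) - 1/411 = -(-393)*I*sqrt(26)/26*(-1/18) - 1/411 = (393*I*sqrt(26)/26)*(-1/18) - 1/411 = -131*I*sqrt(26)/156 - 1/411 = -1/411 - 131*I*sqrt(26)/156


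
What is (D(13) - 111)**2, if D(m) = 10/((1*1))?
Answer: 10201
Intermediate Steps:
D(m) = 10 (D(m) = 10/1 = 10*1 = 10)
(D(13) - 111)**2 = (10 - 111)**2 = (-101)**2 = 10201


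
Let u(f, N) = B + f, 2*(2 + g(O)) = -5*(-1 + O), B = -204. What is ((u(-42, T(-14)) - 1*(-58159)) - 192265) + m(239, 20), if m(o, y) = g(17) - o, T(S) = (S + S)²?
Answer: -134633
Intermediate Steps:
T(S) = 4*S² (T(S) = (2*S)² = 4*S²)
g(O) = ½ - 5*O/2 (g(O) = -2 + (-5*(-1 + O))/2 = -2 + (5 - 5*O)/2 = -2 + (5/2 - 5*O/2) = ½ - 5*O/2)
u(f, N) = -204 + f
m(o, y) = -42 - o (m(o, y) = (½ - 5/2*17) - o = (½ - 85/2) - o = -42 - o)
((u(-42, T(-14)) - 1*(-58159)) - 192265) + m(239, 20) = (((-204 - 42) - 1*(-58159)) - 192265) + (-42 - 1*239) = ((-246 + 58159) - 192265) + (-42 - 239) = (57913 - 192265) - 281 = -134352 - 281 = -134633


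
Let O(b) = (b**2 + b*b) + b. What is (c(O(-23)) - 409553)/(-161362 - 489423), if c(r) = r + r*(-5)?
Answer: 413693/650785 ≈ 0.63568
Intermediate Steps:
O(b) = b + 2*b**2 (O(b) = (b**2 + b**2) + b = 2*b**2 + b = b + 2*b**2)
c(r) = -4*r (c(r) = r - 5*r = -4*r)
(c(O(-23)) - 409553)/(-161362 - 489423) = (-(-92)*(1 + 2*(-23)) - 409553)/(-161362 - 489423) = (-(-92)*(1 - 46) - 409553)/(-650785) = (-(-92)*(-45) - 409553)*(-1/650785) = (-4*1035 - 409553)*(-1/650785) = (-4140 - 409553)*(-1/650785) = -413693*(-1/650785) = 413693/650785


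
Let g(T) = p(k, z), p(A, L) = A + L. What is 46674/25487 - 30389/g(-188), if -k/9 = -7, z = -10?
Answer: -772050721/1350811 ≈ -571.55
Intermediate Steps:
k = 63 (k = -9*(-7) = 63)
g(T) = 53 (g(T) = 63 - 10 = 53)
46674/25487 - 30389/g(-188) = 46674/25487 - 30389/53 = -772050721/1350811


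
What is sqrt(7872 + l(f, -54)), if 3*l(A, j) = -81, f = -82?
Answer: sqrt(7845) ≈ 88.572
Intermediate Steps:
l(A, j) = -27 (l(A, j) = (1/3)*(-81) = -27)
sqrt(7872 + l(f, -54)) = sqrt(7872 - 27) = sqrt(7845)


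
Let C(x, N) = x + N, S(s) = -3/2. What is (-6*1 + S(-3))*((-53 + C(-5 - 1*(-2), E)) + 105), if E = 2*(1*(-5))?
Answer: -585/2 ≈ -292.50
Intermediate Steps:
E = -10 (E = 2*(-5) = -10)
S(s) = -3/2 (S(s) = -3*1/2 = -3/2)
C(x, N) = N + x
(-6*1 + S(-3))*((-53 + C(-5 - 1*(-2), E)) + 105) = (-6*1 - 3/2)*((-53 + (-10 + (-5 - 1*(-2)))) + 105) = (-6 - 3/2)*((-53 + (-10 + (-5 + 2))) + 105) = -15*((-53 + (-10 - 3)) + 105)/2 = -15*((-53 - 13) + 105)/2 = -15*(-66 + 105)/2 = -15/2*39 = -585/2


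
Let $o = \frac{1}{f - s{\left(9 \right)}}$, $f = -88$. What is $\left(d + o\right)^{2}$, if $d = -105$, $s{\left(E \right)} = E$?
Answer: $\frac{103754596}{9409} \approx 11027.0$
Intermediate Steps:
$o = - \frac{1}{97}$ ($o = \frac{1}{-88 - 9} = \frac{1}{-97} = - \frac{1}{97} \approx -0.010309$)
$\left(d + o\right)^{2} = \left(-105 - \frac{1}{97}\right)^{2} = \left(- \frac{10186}{97}\right)^{2} = \frac{103754596}{9409}$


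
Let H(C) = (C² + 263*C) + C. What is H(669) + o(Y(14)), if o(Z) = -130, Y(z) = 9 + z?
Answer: 624047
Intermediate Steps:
H(C) = C² + 264*C
H(669) + o(Y(14)) = 669*(264 + 669) - 130 = 669*933 - 130 = 624177 - 130 = 624047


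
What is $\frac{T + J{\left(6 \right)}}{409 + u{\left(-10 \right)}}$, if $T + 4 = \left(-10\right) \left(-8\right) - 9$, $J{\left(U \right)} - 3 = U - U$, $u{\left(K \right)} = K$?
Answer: $\frac{10}{57} \approx 0.17544$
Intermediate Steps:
$J{\left(U \right)} = 3$ ($J{\left(U \right)} = 3 + \left(U - U\right) = 3 + 0 = 3$)
$T = 67$ ($T = -4 - -71 = -4 + \left(80 - 9\right) = -4 + 71 = 67$)
$\frac{T + J{\left(6 \right)}}{409 + u{\left(-10 \right)}} = \frac{67 + 3}{409 - 10} = \frac{70}{399} = 70 \cdot \frac{1}{399} = \frac{10}{57}$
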